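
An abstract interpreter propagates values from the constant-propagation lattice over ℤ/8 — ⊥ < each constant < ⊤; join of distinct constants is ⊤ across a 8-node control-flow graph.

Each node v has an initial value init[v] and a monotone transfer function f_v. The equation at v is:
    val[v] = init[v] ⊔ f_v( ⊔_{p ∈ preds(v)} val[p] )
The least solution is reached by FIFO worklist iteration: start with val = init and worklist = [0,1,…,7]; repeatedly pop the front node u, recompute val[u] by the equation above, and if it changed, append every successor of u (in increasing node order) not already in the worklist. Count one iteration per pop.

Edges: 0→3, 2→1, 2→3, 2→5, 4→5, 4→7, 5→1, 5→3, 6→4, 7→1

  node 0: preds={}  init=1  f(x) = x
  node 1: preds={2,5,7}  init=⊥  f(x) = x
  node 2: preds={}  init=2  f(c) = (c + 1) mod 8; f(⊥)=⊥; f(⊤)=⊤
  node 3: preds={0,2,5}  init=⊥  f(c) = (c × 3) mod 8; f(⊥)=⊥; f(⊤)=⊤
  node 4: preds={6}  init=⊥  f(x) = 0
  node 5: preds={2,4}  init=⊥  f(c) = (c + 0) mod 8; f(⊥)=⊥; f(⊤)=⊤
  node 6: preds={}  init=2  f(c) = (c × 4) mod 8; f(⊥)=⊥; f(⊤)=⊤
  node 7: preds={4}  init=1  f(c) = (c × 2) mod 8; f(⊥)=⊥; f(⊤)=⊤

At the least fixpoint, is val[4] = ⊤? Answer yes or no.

no

Trace (10 dequeues):
  [1] u=0 | in ⊥ | out 1 | ==
  [2] u=1 | in ⊤ | out ⊤ | prev ⊥ | push {}
  [3] u=2 | in ⊥ | out 2 | ==
  [4] u=3 | in ⊤ | out ⊤ | prev ⊥ | push {}
  [5] u=4 | in 2 | out 0 | prev ⊥ | push {}
  [6] u=5 | in ⊤ | out ⊤ | prev ⊥ | push {1,3}
  [7] u=6 | in ⊥ | out 2 | ==
  [8] u=7 | in 0 | out ⊤ | prev 1 | push {}
  [9] u=1 | in ⊤ | out ⊤ | ==
  [10] u=3 | in ⊤ | out ⊤ | ==

Converged values:
  [0] 1
  [1] ⊤
  [2] 2
  [3] ⊤
  [4] 0
  [5] ⊤
  [6] 2
  [7] ⊤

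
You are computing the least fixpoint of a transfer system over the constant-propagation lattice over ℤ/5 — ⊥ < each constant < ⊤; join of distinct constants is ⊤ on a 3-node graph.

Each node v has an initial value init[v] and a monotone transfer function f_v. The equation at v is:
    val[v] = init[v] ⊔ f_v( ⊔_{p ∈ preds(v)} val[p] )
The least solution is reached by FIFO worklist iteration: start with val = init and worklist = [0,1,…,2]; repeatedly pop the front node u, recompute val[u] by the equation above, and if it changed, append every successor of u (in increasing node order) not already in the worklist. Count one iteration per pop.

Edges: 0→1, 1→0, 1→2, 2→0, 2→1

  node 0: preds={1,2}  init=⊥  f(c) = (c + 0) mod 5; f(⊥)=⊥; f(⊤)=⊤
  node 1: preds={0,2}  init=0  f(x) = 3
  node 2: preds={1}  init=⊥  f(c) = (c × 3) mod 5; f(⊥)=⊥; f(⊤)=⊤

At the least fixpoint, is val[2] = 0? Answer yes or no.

no

Worklist (5 pops):
  #1 pop 0: in=0 → 0 (was ⊥); enqueue []
  #2 pop 1: in=0 → ⊤ (was 0); enqueue [0]
  #3 pop 2: in=⊤ → ⊤ (was ⊥); enqueue [1]
  #4 pop 0: in=⊤ → ⊤ (was 0); enqueue []
  #5 pop 1: in=⊤ → ⊤ (no change)

Fixpoint:
  val[0] = ⊤
  val[1] = ⊤
  val[2] = ⊤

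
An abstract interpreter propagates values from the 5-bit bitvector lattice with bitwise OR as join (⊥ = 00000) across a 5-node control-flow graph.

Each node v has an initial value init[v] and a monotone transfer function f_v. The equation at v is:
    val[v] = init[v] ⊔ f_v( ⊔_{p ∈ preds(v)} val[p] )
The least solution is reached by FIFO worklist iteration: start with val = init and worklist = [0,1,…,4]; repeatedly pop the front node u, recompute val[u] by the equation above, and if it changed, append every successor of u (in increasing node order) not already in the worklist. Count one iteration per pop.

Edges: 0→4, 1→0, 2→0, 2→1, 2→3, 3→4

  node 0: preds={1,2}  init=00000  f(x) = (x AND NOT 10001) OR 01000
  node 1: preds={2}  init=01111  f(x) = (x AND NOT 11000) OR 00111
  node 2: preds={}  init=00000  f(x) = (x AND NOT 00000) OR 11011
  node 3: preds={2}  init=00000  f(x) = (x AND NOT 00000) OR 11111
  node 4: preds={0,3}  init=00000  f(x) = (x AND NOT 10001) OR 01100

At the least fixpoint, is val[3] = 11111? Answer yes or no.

Trace (7 dequeues):
  [1] u=0 | in 01111 | out 01110 | prev 00000 | push {}
  [2] u=1 | in 00000 | out 01111 | ==
  [3] u=2 | in 00000 | out 11011 | prev 00000 | push {0,1}
  [4] u=3 | in 11011 | out 11111 | prev 00000 | push {}
  [5] u=4 | in 11111 | out 01110 | prev 00000 | push {}
  [6] u=0 | in 11111 | out 01110 | ==
  [7] u=1 | in 11011 | out 01111 | ==

Converged values:
  [0] 01110
  [1] 01111
  [2] 11011
  [3] 11111
  [4] 01110

yes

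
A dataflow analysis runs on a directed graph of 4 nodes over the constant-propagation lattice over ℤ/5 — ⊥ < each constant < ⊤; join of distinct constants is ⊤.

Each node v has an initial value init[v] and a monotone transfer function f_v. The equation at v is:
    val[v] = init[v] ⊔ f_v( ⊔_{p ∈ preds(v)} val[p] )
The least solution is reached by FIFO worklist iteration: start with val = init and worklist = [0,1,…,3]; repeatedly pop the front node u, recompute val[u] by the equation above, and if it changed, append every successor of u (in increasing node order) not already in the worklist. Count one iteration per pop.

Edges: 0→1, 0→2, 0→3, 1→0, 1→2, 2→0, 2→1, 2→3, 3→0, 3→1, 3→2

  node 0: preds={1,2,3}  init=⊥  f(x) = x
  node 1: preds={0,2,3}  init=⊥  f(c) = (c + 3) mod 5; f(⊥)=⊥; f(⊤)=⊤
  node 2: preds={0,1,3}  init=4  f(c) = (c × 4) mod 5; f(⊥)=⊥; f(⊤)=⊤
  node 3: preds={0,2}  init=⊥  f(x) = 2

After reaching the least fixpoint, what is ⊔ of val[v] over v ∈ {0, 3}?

⊤

Trace (9 dequeues):
  [1] u=0 | in 4 | out 4 | prev ⊥ | push {}
  [2] u=1 | in 4 | out 2 | prev ⊥ | push {0}
  [3] u=2 | in ⊤ | out ⊤ | prev 4 | push {1}
  [4] u=3 | in ⊤ | out 2 | prev ⊥ | push {2}
  [5] u=0 | in ⊤ | out ⊤ | prev 4 | push {3}
  [6] u=1 | in ⊤ | out ⊤ | prev 2 | push {0}
  [7] u=2 | in ⊤ | out ⊤ | ==
  [8] u=3 | in ⊤ | out 2 | ==
  [9] u=0 | in ⊤ | out ⊤ | ==

Converged values:
  [0] ⊤
  [1] ⊤
  [2] ⊤
  [3] 2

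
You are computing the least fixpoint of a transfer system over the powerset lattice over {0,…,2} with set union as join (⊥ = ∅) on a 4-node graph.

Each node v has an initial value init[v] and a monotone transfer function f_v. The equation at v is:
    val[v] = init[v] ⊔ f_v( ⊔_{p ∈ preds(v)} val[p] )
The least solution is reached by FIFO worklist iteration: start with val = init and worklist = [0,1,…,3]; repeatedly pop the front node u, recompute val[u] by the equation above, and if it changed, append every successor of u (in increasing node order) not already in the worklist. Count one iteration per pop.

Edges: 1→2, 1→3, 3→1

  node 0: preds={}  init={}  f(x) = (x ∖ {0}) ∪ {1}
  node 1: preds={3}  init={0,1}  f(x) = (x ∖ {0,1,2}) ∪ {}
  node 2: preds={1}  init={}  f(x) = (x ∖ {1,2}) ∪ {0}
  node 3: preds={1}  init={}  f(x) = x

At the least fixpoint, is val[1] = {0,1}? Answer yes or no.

Iteration log — 5 steps:
  step 1. node 0  ⊔preds={}  new={1}  old={}  +wl: 
  step 2. node 1  ⊔preds={}  new={0,1}  stable
  step 3. node 2  ⊔preds={0,1}  new={0}  old={}  +wl: 
  step 4. node 3  ⊔preds={0,1}  new={0,1}  old={}  +wl: 1
  step 5. node 1  ⊔preds={0,1}  new={0,1}  stable

Least fixpoint reached:
  node 0: {1}
  node 1: {0,1}
  node 2: {0}
  node 3: {0,1}

yes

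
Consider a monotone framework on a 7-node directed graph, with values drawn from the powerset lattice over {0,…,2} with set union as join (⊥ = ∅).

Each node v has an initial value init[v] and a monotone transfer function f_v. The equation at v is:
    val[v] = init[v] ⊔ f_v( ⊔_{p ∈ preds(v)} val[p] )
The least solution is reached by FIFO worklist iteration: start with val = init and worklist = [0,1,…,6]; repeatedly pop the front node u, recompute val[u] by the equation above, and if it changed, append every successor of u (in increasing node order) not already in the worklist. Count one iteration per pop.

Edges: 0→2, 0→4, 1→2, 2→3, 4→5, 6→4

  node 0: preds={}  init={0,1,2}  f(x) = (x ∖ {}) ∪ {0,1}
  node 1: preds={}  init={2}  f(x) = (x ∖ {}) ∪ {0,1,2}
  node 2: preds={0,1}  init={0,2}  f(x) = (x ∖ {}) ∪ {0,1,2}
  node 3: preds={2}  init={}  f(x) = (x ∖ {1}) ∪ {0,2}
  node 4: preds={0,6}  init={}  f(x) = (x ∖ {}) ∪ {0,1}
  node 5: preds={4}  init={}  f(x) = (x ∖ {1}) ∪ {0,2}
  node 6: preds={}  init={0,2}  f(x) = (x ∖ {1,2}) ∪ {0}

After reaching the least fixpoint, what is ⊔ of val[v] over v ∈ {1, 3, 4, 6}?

{0,1,2}

Worklist (7 pops):
  #1 pop 0: in={} → {0,1,2} (no change)
  #2 pop 1: in={} → {0,1,2} (was {2}); enqueue []
  #3 pop 2: in={0,1,2} → {0,1,2} (was {0,2}); enqueue []
  #4 pop 3: in={0,1,2} → {0,2} (was {}); enqueue []
  #5 pop 4: in={0,1,2} → {0,1,2} (was {}); enqueue []
  #6 pop 5: in={0,1,2} → {0,2} (was {}); enqueue []
  #7 pop 6: in={} → {0,2} (no change)

Fixpoint:
  val[0] = {0,1,2}
  val[1] = {0,1,2}
  val[2] = {0,1,2}
  val[3] = {0,2}
  val[4] = {0,1,2}
  val[5] = {0,2}
  val[6] = {0,2}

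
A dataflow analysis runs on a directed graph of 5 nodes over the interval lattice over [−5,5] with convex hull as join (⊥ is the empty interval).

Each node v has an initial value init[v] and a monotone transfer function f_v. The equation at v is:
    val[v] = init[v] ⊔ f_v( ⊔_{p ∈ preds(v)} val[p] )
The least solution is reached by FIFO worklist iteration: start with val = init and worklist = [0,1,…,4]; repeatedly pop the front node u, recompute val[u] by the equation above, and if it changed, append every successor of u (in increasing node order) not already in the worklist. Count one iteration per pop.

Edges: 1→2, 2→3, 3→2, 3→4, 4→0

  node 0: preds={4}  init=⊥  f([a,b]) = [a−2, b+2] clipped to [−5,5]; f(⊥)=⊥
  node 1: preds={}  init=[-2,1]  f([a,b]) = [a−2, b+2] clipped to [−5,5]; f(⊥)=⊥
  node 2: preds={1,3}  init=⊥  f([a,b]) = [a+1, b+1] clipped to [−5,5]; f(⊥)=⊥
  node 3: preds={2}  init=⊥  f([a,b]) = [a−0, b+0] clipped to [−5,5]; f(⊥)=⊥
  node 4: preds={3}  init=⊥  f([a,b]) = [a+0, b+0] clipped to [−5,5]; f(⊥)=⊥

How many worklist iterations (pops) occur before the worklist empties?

19

Iteration log — 19 steps:
  step 1. node 0  ⊔preds=⊥  new=⊥  stable
  step 2. node 1  ⊔preds=⊥  new=[-2,1]  stable
  step 3. node 2  ⊔preds=[-2,1]  new=[-1,2]  old=⊥  +wl: 
  step 4. node 3  ⊔preds=[-1,2]  new=[-1,2]  old=⊥  +wl: 2
  step 5. node 4  ⊔preds=[-1,2]  new=[-1,2]  old=⊥  +wl: 0
  step 6. node 2  ⊔preds=[-2,2]  new=[-1,3]  old=[-1,2]  +wl: 3
  step 7. node 0  ⊔preds=[-1,2]  new=[-3,4]  old=⊥  +wl: 
  step 8. node 3  ⊔preds=[-1,3]  new=[-1,3]  old=[-1,2]  +wl: 2,4
  step 9. node 2  ⊔preds=[-2,3]  new=[-1,4]  old=[-1,3]  +wl: 3
  step 10. node 4  ⊔preds=[-1,3]  new=[-1,3]  old=[-1,2]  +wl: 0
  step 11. node 3  ⊔preds=[-1,4]  new=[-1,4]  old=[-1,3]  +wl: 2,4
  step 12. node 0  ⊔preds=[-1,3]  new=[-3,5]  old=[-3,4]  +wl: 
  step 13. node 2  ⊔preds=[-2,4]  new=[-1,5]  old=[-1,4]  +wl: 3
  step 14. node 4  ⊔preds=[-1,4]  new=[-1,4]  old=[-1,3]  +wl: 0
  step 15. node 3  ⊔preds=[-1,5]  new=[-1,5]  old=[-1,4]  +wl: 2,4
  step 16. node 0  ⊔preds=[-1,4]  new=[-3,5]  stable
  step 17. node 2  ⊔preds=[-2,5]  new=[-1,5]  stable
  step 18. node 4  ⊔preds=[-1,5]  new=[-1,5]  old=[-1,4]  +wl: 0
  step 19. node 0  ⊔preds=[-1,5]  new=[-3,5]  stable

Least fixpoint reached:
  node 0: [-3,5]
  node 1: [-2,1]
  node 2: [-1,5]
  node 3: [-1,5]
  node 4: [-1,5]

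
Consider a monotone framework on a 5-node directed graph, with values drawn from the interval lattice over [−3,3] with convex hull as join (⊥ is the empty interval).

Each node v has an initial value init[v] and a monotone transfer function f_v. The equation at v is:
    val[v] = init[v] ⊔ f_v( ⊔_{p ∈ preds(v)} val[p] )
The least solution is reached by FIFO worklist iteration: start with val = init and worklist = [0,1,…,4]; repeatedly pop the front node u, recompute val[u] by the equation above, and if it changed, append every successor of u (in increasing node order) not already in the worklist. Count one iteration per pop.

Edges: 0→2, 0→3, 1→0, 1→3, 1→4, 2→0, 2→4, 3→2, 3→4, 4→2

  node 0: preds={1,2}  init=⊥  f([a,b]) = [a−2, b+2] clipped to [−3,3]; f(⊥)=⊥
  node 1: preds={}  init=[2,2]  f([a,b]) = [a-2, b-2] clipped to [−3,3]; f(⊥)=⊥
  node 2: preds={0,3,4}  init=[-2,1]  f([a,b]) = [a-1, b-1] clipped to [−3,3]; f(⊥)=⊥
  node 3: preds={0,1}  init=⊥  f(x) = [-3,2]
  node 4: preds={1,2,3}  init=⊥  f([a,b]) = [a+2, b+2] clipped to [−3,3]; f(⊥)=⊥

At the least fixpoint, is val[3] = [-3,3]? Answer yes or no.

Trace (7 dequeues):
  [1] u=0 | in [-2,2] | out [-3,3] | prev ⊥ | push {}
  [2] u=1 | in ⊥ | out [2,2] | ==
  [3] u=2 | in [-3,3] | out [-3,2] | prev [-2,1] | push {0}
  [4] u=3 | in [-3,3] | out [-3,2] | prev ⊥ | push {2}
  [5] u=4 | in [-3,2] | out [-1,3] | prev ⊥ | push {}
  [6] u=0 | in [-3,2] | out [-3,3] | ==
  [7] u=2 | in [-3,3] | out [-3,2] | ==

Converged values:
  [0] [-3,3]
  [1] [2,2]
  [2] [-3,2]
  [3] [-3,2]
  [4] [-1,3]

no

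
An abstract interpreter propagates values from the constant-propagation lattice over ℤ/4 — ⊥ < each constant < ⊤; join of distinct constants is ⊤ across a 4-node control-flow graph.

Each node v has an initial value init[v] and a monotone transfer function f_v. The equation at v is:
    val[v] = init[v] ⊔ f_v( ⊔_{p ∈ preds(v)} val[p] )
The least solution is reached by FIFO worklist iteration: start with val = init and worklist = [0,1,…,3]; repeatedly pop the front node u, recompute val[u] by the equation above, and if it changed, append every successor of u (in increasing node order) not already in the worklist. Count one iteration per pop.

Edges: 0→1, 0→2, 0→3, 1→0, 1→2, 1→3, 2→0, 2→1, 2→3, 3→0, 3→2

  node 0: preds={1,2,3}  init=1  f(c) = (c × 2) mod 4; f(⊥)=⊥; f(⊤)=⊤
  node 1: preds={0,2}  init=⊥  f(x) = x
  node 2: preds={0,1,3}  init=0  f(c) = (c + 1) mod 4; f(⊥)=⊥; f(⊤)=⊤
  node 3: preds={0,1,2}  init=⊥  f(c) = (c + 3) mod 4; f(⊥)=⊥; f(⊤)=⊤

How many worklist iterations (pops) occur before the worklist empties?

Iteration log — 7 steps:
  step 1. node 0  ⊔preds=0  new=⊤  old=1  +wl: 
  step 2. node 1  ⊔preds=⊤  new=⊤  old=⊥  +wl: 0
  step 3. node 2  ⊔preds=⊤  new=⊤  old=0  +wl: 1
  step 4. node 3  ⊔preds=⊤  new=⊤  old=⊥  +wl: 2
  step 5. node 0  ⊔preds=⊤  new=⊤  stable
  step 6. node 1  ⊔preds=⊤  new=⊤  stable
  step 7. node 2  ⊔preds=⊤  new=⊤  stable

Least fixpoint reached:
  node 0: ⊤
  node 1: ⊤
  node 2: ⊤
  node 3: ⊤

7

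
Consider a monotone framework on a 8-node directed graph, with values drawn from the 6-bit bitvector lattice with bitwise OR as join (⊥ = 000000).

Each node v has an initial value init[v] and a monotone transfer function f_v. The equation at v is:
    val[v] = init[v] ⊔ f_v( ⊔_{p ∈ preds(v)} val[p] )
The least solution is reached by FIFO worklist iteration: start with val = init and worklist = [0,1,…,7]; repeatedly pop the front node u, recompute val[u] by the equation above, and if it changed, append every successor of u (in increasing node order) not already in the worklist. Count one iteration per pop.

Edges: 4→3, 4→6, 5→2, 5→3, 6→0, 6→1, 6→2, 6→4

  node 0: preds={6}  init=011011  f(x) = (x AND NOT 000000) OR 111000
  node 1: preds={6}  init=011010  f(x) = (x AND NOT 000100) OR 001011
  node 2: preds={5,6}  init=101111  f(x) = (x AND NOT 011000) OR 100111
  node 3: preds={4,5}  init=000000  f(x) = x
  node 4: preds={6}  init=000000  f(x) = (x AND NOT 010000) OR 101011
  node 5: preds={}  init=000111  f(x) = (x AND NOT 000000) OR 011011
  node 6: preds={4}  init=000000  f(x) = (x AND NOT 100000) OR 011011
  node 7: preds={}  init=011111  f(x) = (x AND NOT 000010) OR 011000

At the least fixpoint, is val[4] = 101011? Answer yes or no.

yes

Iteration log — 13 steps:
  step 1. node 0  ⊔preds=000000  new=111011  old=011011  +wl: 
  step 2. node 1  ⊔preds=000000  new=011011  old=011010  +wl: 
  step 3. node 2  ⊔preds=000111  new=101111  stable
  step 4. node 3  ⊔preds=000111  new=000111  old=000000  +wl: 
  step 5. node 4  ⊔preds=000000  new=101011  old=000000  +wl: 3
  step 6. node 5  ⊔preds=000000  new=011111  old=000111  +wl: 2
  step 7. node 6  ⊔preds=101011  new=011011  old=000000  +wl: 0,1,4
  step 8. node 7  ⊔preds=000000  new=011111  stable
  step 9. node 3  ⊔preds=111111  new=111111  old=000111  +wl: 
  step 10. node 2  ⊔preds=011111  new=101111  stable
  step 11. node 0  ⊔preds=011011  new=111011  stable
  step 12. node 1  ⊔preds=011011  new=011011  stable
  step 13. node 4  ⊔preds=011011  new=101011  stable

Least fixpoint reached:
  node 0: 111011
  node 1: 011011
  node 2: 101111
  node 3: 111111
  node 4: 101011
  node 5: 011111
  node 6: 011011
  node 7: 011111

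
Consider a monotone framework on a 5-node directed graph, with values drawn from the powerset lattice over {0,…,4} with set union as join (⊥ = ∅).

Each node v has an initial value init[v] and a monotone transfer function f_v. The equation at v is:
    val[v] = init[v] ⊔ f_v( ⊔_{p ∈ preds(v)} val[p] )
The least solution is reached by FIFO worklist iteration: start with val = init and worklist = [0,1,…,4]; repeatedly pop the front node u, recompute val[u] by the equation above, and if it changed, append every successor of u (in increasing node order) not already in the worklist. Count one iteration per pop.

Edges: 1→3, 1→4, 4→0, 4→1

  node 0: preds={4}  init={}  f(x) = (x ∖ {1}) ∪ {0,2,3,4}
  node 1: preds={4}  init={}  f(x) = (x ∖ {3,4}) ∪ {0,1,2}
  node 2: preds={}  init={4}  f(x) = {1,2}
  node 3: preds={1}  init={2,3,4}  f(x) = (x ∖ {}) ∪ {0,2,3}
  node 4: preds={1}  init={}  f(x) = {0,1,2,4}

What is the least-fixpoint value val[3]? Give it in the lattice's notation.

{0,1,2,3,4}

Trace (7 dequeues):
  [1] u=0 | in {} | out {0,2,3,4} | prev {} | push {}
  [2] u=1 | in {} | out {0,1,2} | prev {} | push {}
  [3] u=2 | in {} | out {1,2,4} | prev {4} | push {}
  [4] u=3 | in {0,1,2} | out {0,1,2,3,4} | prev {2,3,4} | push {}
  [5] u=4 | in {0,1,2} | out {0,1,2,4} | prev {} | push {0,1}
  [6] u=0 | in {0,1,2,4} | out {0,2,3,4} | ==
  [7] u=1 | in {0,1,2,4} | out {0,1,2} | ==

Converged values:
  [0] {0,2,3,4}
  [1] {0,1,2}
  [2] {1,2,4}
  [3] {0,1,2,3,4}
  [4] {0,1,2,4}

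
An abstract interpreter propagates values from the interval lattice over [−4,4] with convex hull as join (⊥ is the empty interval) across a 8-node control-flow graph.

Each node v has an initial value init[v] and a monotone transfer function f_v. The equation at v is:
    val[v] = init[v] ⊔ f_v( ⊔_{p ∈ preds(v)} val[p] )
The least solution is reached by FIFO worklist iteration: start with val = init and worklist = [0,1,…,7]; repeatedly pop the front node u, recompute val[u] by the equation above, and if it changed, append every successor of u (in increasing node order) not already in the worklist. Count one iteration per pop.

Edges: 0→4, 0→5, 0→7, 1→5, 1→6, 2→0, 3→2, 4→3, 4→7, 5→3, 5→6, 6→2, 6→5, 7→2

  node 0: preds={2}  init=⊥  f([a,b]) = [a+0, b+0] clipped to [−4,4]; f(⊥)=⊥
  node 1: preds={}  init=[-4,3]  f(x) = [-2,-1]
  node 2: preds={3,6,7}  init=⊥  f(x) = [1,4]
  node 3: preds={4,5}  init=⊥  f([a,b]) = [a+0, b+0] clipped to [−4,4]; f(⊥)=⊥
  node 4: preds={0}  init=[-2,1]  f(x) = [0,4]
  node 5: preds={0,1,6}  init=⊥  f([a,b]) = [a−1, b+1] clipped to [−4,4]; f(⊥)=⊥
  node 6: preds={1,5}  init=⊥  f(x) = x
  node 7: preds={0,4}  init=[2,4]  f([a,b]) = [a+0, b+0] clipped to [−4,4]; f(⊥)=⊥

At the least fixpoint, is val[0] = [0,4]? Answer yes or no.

no

Trace (15 dequeues):
  [1] u=0 | in ⊥ | out ⊥ | ==
  [2] u=1 | in ⊥ | out [-4,3] | ==
  [3] u=2 | in [2,4] | out [1,4] | prev ⊥ | push {0}
  [4] u=3 | in [-2,1] | out [-2,1] | prev ⊥ | push {2}
  [5] u=4 | in ⊥ | out [-2,4] | prev [-2,1] | push {3}
  [6] u=5 | in [-4,3] | out [-4,4] | prev ⊥ | push {}
  [7] u=6 | in [-4,4] | out [-4,4] | prev ⊥ | push {5}
  [8] u=7 | in [-2,4] | out [-2,4] | prev [2,4] | push {}
  [9] u=0 | in [1,4] | out [1,4] | prev ⊥ | push {4,7}
  [10] u=2 | in [-4,4] | out [1,4] | ==
  [11] u=3 | in [-4,4] | out [-4,4] | prev [-2,1] | push {2}
  [12] u=5 | in [-4,4] | out [-4,4] | ==
  [13] u=4 | in [1,4] | out [-2,4] | ==
  [14] u=7 | in [-2,4] | out [-2,4] | ==
  [15] u=2 | in [-4,4] | out [1,4] | ==

Converged values:
  [0] [1,4]
  [1] [-4,3]
  [2] [1,4]
  [3] [-4,4]
  [4] [-2,4]
  [5] [-4,4]
  [6] [-4,4]
  [7] [-2,4]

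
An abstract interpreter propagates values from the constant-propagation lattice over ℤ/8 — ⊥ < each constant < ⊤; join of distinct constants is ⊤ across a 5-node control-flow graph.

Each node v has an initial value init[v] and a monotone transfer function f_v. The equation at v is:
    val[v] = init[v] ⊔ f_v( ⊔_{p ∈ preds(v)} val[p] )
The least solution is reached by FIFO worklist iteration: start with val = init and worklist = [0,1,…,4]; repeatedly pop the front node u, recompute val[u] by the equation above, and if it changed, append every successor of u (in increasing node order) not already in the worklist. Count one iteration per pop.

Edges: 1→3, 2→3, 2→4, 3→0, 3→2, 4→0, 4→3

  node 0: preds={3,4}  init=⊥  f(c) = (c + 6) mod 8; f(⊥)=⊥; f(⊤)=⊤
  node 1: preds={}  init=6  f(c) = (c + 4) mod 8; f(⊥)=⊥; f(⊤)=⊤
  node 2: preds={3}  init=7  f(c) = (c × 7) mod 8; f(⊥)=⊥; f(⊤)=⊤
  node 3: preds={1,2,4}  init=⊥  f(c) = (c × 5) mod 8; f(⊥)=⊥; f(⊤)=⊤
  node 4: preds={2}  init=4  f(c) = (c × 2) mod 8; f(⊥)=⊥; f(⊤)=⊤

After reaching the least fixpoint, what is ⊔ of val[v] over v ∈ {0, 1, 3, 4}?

Worklist (9 pops):
  #1 pop 0: in=4 → 2 (was ⊥); enqueue []
  #2 pop 1: in=⊥ → 6 (no change)
  #3 pop 2: in=⊥ → 7 (no change)
  #4 pop 3: in=⊤ → ⊤ (was ⊥); enqueue [0,2]
  #5 pop 4: in=7 → ⊤ (was 4); enqueue [3]
  #6 pop 0: in=⊤ → ⊤ (was 2); enqueue []
  #7 pop 2: in=⊤ → ⊤ (was 7); enqueue [4]
  #8 pop 3: in=⊤ → ⊤ (no change)
  #9 pop 4: in=⊤ → ⊤ (no change)

Fixpoint:
  val[0] = ⊤
  val[1] = 6
  val[2] = ⊤
  val[3] = ⊤
  val[4] = ⊤

⊤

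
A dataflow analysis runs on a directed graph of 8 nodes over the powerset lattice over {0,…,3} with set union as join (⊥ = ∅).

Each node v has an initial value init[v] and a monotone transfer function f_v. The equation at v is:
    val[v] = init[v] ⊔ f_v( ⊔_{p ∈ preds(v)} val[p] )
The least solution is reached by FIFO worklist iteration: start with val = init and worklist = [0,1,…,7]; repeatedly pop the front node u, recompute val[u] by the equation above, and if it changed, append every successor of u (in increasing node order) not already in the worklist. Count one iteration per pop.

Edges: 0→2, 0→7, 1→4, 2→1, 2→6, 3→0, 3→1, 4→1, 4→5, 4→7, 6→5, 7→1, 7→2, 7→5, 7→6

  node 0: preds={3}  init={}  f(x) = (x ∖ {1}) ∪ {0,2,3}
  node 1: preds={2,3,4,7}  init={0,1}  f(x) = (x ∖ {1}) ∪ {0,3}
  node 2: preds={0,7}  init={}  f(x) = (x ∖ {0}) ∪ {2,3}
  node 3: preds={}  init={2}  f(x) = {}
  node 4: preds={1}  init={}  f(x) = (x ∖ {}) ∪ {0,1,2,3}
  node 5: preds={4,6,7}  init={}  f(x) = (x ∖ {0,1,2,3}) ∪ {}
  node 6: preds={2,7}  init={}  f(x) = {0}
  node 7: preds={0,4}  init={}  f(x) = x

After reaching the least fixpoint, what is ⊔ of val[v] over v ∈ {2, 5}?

Worklist (13 pops):
  #1 pop 0: in={2} → {0,2,3} (was {}); enqueue []
  #2 pop 1: in={2} → {0,1,2,3} (was {0,1}); enqueue []
  #3 pop 2: in={0,2,3} → {2,3} (was {}); enqueue [1]
  #4 pop 3: in={} → {2} (no change)
  #5 pop 4: in={0,1,2,3} → {0,1,2,3} (was {}); enqueue []
  #6 pop 5: in={0,1,2,3} → {} (no change)
  #7 pop 6: in={2,3} → {0} (was {}); enqueue [5]
  #8 pop 7: in={0,1,2,3} → {0,1,2,3} (was {}); enqueue [2,6]
  #9 pop 1: in={0,1,2,3} → {0,1,2,3} (no change)
  #10 pop 5: in={0,1,2,3} → {} (no change)
  #11 pop 2: in={0,1,2,3} → {1,2,3} (was {2,3}); enqueue [1]
  #12 pop 6: in={0,1,2,3} → {0} (no change)
  #13 pop 1: in={0,1,2,3} → {0,1,2,3} (no change)

Fixpoint:
  val[0] = {0,2,3}
  val[1] = {0,1,2,3}
  val[2] = {1,2,3}
  val[3] = {2}
  val[4] = {0,1,2,3}
  val[5] = {}
  val[6] = {0}
  val[7] = {0,1,2,3}

{1,2,3}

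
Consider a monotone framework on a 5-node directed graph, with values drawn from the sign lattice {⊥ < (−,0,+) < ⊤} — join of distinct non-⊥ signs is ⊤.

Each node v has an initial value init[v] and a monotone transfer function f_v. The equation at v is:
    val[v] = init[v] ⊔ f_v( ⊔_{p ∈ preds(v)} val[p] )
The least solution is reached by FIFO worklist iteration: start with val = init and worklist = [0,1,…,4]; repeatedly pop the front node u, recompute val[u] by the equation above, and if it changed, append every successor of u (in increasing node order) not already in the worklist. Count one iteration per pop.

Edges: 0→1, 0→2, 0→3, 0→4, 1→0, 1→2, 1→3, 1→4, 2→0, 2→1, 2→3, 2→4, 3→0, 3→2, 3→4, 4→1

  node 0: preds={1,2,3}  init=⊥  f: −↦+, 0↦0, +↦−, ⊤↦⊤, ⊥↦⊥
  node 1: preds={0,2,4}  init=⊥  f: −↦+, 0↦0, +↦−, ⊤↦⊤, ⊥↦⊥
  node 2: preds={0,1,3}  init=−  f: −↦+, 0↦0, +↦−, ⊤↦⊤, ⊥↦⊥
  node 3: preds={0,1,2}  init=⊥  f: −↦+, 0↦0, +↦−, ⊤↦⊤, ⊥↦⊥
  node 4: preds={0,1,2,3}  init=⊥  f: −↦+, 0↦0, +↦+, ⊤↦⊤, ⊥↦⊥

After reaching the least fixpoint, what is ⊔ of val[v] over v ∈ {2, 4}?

⊤

Worklist (10 pops):
  #1 pop 0: in=− → + (was ⊥); enqueue []
  #2 pop 1: in=⊤ → ⊤ (was ⊥); enqueue [0]
  #3 pop 2: in=⊤ → ⊤ (was −); enqueue [1]
  #4 pop 3: in=⊤ → ⊤ (was ⊥); enqueue [2]
  #5 pop 4: in=⊤ → ⊤ (was ⊥); enqueue []
  #6 pop 0: in=⊤ → ⊤ (was +); enqueue [3,4]
  #7 pop 1: in=⊤ → ⊤ (no change)
  #8 pop 2: in=⊤ → ⊤ (no change)
  #9 pop 3: in=⊤ → ⊤ (no change)
  #10 pop 4: in=⊤ → ⊤ (no change)

Fixpoint:
  val[0] = ⊤
  val[1] = ⊤
  val[2] = ⊤
  val[3] = ⊤
  val[4] = ⊤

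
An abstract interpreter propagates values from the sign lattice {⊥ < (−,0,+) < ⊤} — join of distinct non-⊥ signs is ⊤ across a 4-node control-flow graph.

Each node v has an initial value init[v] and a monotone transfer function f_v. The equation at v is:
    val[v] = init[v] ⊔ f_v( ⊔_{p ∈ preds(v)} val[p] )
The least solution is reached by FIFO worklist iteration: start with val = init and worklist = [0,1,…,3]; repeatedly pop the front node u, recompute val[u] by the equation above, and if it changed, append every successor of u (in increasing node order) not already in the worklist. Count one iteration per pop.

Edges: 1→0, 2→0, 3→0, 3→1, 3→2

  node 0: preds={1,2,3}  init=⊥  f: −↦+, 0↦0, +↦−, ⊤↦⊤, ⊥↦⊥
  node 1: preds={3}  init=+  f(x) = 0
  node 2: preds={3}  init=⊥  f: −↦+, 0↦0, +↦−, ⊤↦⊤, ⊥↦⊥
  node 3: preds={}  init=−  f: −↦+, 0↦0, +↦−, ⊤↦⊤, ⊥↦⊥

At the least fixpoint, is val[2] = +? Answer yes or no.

Iteration log — 5 steps:
  step 1. node 0  ⊔preds=⊤  new=⊤  old=⊥  +wl: 
  step 2. node 1  ⊔preds=−  new=⊤  old=+  +wl: 0
  step 3. node 2  ⊔preds=−  new=+  old=⊥  +wl: 
  step 4. node 3  ⊔preds=⊥  new=−  stable
  step 5. node 0  ⊔preds=⊤  new=⊤  stable

Least fixpoint reached:
  node 0: ⊤
  node 1: ⊤
  node 2: +
  node 3: −

yes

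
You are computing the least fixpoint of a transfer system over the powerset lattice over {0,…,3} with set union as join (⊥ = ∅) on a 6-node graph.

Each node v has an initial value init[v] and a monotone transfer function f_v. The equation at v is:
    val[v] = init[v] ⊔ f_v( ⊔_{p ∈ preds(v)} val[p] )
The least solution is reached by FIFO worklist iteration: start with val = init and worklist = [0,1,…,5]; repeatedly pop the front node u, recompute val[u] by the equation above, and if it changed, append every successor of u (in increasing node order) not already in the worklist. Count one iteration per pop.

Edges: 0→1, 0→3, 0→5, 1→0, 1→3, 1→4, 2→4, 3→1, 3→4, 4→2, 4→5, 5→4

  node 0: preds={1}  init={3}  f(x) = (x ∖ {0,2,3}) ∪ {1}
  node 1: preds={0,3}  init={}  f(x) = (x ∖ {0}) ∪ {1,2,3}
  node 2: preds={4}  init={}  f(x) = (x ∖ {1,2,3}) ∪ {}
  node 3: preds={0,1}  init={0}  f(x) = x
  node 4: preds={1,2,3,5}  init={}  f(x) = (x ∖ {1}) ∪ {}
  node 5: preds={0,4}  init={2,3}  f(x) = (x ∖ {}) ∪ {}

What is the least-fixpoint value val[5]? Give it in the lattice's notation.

Worklist (10 pops):
  #1 pop 0: in={} → {1,3} (was {3}); enqueue []
  #2 pop 1: in={0,1,3} → {1,2,3} (was {}); enqueue [0]
  #3 pop 2: in={} → {} (no change)
  #4 pop 3: in={1,2,3} → {0,1,2,3} (was {0}); enqueue [1]
  #5 pop 4: in={0,1,2,3} → {0,2,3} (was {}); enqueue [2]
  #6 pop 5: in={0,1,2,3} → {0,1,2,3} (was {2,3}); enqueue [4]
  #7 pop 0: in={1,2,3} → {1,3} (no change)
  #8 pop 1: in={0,1,2,3} → {1,2,3} (no change)
  #9 pop 2: in={0,2,3} → {0} (was {}); enqueue []
  #10 pop 4: in={0,1,2,3} → {0,2,3} (no change)

Fixpoint:
  val[0] = {1,3}
  val[1] = {1,2,3}
  val[2] = {0}
  val[3] = {0,1,2,3}
  val[4] = {0,2,3}
  val[5] = {0,1,2,3}

{0,1,2,3}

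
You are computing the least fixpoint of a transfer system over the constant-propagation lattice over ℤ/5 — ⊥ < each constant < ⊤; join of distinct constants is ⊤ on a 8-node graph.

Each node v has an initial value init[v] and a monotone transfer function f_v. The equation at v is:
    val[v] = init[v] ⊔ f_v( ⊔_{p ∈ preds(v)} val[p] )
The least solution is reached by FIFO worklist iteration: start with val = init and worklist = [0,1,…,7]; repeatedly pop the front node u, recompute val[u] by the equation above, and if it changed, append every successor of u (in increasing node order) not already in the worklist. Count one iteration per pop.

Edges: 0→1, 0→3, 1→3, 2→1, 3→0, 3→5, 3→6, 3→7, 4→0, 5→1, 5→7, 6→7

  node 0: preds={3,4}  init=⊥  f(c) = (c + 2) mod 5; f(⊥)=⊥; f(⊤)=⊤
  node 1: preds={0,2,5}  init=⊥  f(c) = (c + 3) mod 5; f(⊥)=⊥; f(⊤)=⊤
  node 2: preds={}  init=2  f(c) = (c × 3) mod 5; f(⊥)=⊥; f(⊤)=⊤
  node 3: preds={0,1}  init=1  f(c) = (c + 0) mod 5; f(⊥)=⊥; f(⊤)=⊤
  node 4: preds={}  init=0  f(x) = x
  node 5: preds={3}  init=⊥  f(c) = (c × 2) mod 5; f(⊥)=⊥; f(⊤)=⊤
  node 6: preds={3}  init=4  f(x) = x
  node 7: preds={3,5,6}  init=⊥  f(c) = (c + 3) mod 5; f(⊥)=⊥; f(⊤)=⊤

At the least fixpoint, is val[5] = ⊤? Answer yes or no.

yes

Trace (10 dequeues):
  [1] u=0 | in ⊤ | out ⊤ | prev ⊥ | push {}
  [2] u=1 | in ⊤ | out ⊤ | prev ⊥ | push {}
  [3] u=2 | in ⊥ | out 2 | ==
  [4] u=3 | in ⊤ | out ⊤ | prev 1 | push {0}
  [5] u=4 | in ⊥ | out 0 | ==
  [6] u=5 | in ⊤ | out ⊤ | prev ⊥ | push {1}
  [7] u=6 | in ⊤ | out ⊤ | prev 4 | push {}
  [8] u=7 | in ⊤ | out ⊤ | prev ⊥ | push {}
  [9] u=0 | in ⊤ | out ⊤ | ==
  [10] u=1 | in ⊤ | out ⊤ | ==

Converged values:
  [0] ⊤
  [1] ⊤
  [2] 2
  [3] ⊤
  [4] 0
  [5] ⊤
  [6] ⊤
  [7] ⊤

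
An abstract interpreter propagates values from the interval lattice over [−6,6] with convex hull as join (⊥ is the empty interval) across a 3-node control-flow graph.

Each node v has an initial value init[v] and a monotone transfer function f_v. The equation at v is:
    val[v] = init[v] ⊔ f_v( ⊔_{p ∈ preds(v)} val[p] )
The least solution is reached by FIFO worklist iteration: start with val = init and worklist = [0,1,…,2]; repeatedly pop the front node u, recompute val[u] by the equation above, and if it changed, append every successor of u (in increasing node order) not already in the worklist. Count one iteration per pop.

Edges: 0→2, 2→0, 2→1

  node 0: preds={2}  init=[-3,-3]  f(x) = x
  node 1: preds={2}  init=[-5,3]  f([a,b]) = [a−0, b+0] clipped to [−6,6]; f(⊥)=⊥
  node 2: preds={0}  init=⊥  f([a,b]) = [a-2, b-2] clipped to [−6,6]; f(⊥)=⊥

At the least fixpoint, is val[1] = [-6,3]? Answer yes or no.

Trace (9 dequeues):
  [1] u=0 | in ⊥ | out [-3,-3] | ==
  [2] u=1 | in ⊥ | out [-5,3] | ==
  [3] u=2 | in [-3,-3] | out [-5,-5] | prev ⊥ | push {0,1}
  [4] u=0 | in [-5,-5] | out [-5,-3] | prev [-3,-3] | push {2}
  [5] u=1 | in [-5,-5] | out [-5,3] | ==
  [6] u=2 | in [-5,-3] | out [-6,-5] | prev [-5,-5] | push {0,1}
  [7] u=0 | in [-6,-5] | out [-6,-3] | prev [-5,-3] | push {2}
  [8] u=1 | in [-6,-5] | out [-6,3] | prev [-5,3] | push {}
  [9] u=2 | in [-6,-3] | out [-6,-5] | ==

Converged values:
  [0] [-6,-3]
  [1] [-6,3]
  [2] [-6,-5]

yes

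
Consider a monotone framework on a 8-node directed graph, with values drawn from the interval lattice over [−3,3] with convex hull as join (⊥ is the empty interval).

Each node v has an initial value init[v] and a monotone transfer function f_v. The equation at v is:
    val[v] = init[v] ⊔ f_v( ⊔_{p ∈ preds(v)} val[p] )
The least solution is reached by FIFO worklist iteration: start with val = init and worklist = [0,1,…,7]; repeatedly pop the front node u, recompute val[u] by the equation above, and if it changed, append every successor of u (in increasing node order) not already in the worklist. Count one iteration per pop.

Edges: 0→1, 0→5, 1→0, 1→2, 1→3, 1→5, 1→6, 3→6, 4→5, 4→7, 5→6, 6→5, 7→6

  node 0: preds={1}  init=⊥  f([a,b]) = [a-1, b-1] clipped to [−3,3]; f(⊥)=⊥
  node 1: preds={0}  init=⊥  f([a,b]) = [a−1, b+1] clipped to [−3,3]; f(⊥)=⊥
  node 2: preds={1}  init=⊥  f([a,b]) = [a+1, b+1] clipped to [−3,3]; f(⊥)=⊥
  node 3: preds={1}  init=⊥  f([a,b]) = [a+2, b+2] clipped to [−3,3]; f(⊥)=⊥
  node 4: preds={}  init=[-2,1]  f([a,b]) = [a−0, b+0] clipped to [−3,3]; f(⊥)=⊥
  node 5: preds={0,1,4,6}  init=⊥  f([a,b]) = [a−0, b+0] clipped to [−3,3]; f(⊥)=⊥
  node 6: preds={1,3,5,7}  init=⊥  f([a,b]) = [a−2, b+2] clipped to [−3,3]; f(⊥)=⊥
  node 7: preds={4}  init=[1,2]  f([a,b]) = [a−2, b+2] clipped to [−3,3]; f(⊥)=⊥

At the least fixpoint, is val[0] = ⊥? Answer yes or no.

Trace (10 dequeues):
  [1] u=0 | in ⊥ | out ⊥ | ==
  [2] u=1 | in ⊥ | out ⊥ | ==
  [3] u=2 | in ⊥ | out ⊥ | ==
  [4] u=3 | in ⊥ | out ⊥ | ==
  [5] u=4 | in ⊥ | out [-2,1] | ==
  [6] u=5 | in [-2,1] | out [-2,1] | prev ⊥ | push {}
  [7] u=6 | in [-2,2] | out [-3,3] | prev ⊥ | push {5}
  [8] u=7 | in [-2,1] | out [-3,3] | prev [1,2] | push {6}
  [9] u=5 | in [-3,3] | out [-3,3] | prev [-2,1] | push {}
  [10] u=6 | in [-3,3] | out [-3,3] | ==

Converged values:
  [0] ⊥
  [1] ⊥
  [2] ⊥
  [3] ⊥
  [4] [-2,1]
  [5] [-3,3]
  [6] [-3,3]
  [7] [-3,3]

yes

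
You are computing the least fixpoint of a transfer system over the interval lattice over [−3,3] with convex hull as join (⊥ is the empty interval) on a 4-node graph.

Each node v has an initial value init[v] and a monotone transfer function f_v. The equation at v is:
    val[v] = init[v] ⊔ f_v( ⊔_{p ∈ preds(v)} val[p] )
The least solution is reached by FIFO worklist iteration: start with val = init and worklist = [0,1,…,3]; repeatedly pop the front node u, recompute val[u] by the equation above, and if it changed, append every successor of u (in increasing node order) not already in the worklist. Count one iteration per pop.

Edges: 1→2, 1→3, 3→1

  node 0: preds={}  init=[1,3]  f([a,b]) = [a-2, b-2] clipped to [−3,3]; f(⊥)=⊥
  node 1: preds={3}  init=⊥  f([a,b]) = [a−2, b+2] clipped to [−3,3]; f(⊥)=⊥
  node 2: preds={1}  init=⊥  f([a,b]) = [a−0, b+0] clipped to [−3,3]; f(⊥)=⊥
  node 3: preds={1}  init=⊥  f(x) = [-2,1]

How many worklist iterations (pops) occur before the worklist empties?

Trace (7 dequeues):
  [1] u=0 | in ⊥ | out [1,3] | ==
  [2] u=1 | in ⊥ | out ⊥ | ==
  [3] u=2 | in ⊥ | out ⊥ | ==
  [4] u=3 | in ⊥ | out [-2,1] | prev ⊥ | push {1}
  [5] u=1 | in [-2,1] | out [-3,3] | prev ⊥ | push {2,3}
  [6] u=2 | in [-3,3] | out [-3,3] | prev ⊥ | push {}
  [7] u=3 | in [-3,3] | out [-2,1] | ==

Converged values:
  [0] [1,3]
  [1] [-3,3]
  [2] [-3,3]
  [3] [-2,1]

7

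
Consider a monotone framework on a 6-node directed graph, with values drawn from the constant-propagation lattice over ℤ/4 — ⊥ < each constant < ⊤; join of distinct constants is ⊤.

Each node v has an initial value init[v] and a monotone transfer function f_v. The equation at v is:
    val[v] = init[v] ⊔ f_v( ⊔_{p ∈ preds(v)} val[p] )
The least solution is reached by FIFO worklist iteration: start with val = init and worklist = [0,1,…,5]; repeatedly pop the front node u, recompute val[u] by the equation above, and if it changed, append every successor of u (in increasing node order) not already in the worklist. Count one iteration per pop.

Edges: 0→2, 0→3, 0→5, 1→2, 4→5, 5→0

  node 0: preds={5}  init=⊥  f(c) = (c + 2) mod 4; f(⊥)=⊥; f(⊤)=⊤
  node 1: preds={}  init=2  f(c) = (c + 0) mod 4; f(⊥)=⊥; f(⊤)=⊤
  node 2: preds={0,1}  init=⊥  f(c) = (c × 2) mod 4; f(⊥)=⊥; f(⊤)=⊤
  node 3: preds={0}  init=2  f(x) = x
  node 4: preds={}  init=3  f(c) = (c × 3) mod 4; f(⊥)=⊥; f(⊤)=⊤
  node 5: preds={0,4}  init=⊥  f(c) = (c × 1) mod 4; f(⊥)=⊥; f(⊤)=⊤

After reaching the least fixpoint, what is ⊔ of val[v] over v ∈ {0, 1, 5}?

Worklist (14 pops):
  #1 pop 0: in=⊥ → ⊥ (no change)
  #2 pop 1: in=⊥ → 2 (no change)
  #3 pop 2: in=2 → 0 (was ⊥); enqueue []
  #4 pop 3: in=⊥ → 2 (no change)
  #5 pop 4: in=⊥ → 3 (no change)
  #6 pop 5: in=3 → 3 (was ⊥); enqueue [0]
  #7 pop 0: in=3 → 1 (was ⊥); enqueue [2,3,5]
  #8 pop 2: in=⊤ → ⊤ (was 0); enqueue []
  #9 pop 3: in=1 → ⊤ (was 2); enqueue []
  #10 pop 5: in=⊤ → ⊤ (was 3); enqueue [0]
  #11 pop 0: in=⊤ → ⊤ (was 1); enqueue [2,3,5]
  #12 pop 2: in=⊤ → ⊤ (no change)
  #13 pop 3: in=⊤ → ⊤ (no change)
  #14 pop 5: in=⊤ → ⊤ (no change)

Fixpoint:
  val[0] = ⊤
  val[1] = 2
  val[2] = ⊤
  val[3] = ⊤
  val[4] = 3
  val[5] = ⊤

⊤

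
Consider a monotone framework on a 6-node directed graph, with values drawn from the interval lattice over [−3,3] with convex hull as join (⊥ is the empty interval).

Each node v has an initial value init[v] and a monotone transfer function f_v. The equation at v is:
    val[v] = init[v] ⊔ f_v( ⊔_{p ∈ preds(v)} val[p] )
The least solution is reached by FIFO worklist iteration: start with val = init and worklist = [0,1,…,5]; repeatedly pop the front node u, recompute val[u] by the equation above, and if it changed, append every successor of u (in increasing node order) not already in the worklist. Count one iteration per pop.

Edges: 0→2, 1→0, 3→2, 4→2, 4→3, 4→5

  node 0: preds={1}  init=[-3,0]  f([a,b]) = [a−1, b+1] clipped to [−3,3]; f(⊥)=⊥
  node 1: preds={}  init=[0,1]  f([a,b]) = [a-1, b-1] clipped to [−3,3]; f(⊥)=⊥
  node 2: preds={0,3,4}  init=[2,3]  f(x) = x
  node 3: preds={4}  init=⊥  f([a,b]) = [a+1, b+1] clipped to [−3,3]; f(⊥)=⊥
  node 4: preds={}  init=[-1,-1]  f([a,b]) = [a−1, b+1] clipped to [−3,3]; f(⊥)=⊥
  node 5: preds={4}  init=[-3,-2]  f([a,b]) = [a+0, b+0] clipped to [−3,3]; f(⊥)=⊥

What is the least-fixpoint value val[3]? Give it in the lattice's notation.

[0,0]

Iteration log — 7 steps:
  step 1. node 0  ⊔preds=[0,1]  new=[-3,2]  old=[-3,0]  +wl: 
  step 2. node 1  ⊔preds=⊥  new=[0,1]  stable
  step 3. node 2  ⊔preds=[-3,2]  new=[-3,3]  old=[2,3]  +wl: 
  step 4. node 3  ⊔preds=[-1,-1]  new=[0,0]  old=⊥  +wl: 2
  step 5. node 4  ⊔preds=⊥  new=[-1,-1]  stable
  step 6. node 5  ⊔preds=[-1,-1]  new=[-3,-1]  old=[-3,-2]  +wl: 
  step 7. node 2  ⊔preds=[-3,2]  new=[-3,3]  stable

Least fixpoint reached:
  node 0: [-3,2]
  node 1: [0,1]
  node 2: [-3,3]
  node 3: [0,0]
  node 4: [-1,-1]
  node 5: [-3,-1]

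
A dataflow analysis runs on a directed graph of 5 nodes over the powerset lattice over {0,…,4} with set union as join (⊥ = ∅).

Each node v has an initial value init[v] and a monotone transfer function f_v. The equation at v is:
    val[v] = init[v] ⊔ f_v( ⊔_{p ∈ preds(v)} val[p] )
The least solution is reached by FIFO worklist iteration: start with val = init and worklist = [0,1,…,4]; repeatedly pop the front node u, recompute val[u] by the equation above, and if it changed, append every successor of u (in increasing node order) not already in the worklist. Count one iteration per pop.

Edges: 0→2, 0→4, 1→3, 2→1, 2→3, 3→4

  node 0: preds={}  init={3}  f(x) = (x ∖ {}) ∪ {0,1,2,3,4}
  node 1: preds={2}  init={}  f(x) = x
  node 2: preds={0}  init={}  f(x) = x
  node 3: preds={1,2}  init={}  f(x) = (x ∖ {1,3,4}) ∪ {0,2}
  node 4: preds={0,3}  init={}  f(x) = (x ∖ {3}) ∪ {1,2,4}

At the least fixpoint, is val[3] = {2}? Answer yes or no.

Iteration log — 7 steps:
  step 1. node 0  ⊔preds={}  new={0,1,2,3,4}  old={3}  +wl: 
  step 2. node 1  ⊔preds={}  new={}  stable
  step 3. node 2  ⊔preds={0,1,2,3,4}  new={0,1,2,3,4}  old={}  +wl: 1
  step 4. node 3  ⊔preds={0,1,2,3,4}  new={0,2}  old={}  +wl: 
  step 5. node 4  ⊔preds={0,1,2,3,4}  new={0,1,2,4}  old={}  +wl: 
  step 6. node 1  ⊔preds={0,1,2,3,4}  new={0,1,2,3,4}  old={}  +wl: 3
  step 7. node 3  ⊔preds={0,1,2,3,4}  new={0,2}  stable

Least fixpoint reached:
  node 0: {0,1,2,3,4}
  node 1: {0,1,2,3,4}
  node 2: {0,1,2,3,4}
  node 3: {0,2}
  node 4: {0,1,2,4}

no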